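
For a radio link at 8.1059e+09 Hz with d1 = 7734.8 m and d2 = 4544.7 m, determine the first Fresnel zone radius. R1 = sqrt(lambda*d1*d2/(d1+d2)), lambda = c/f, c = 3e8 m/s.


lambda = c / f = 3.0000e+08 / 8.1059e+09 = 0.03701008 m
R1 = sqrt(0.03701008 * 7734.8 * 4544.7 / (7734.8 + 4544.7)) = 10.29 m

10.29 m


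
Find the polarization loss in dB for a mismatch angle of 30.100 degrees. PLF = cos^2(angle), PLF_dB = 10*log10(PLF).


PLF_linear = cos^2(30.100 deg) = 0.7484870
PLF_dB = 10 * log10(0.7484870) = -1.258 dB

-1.258 dB


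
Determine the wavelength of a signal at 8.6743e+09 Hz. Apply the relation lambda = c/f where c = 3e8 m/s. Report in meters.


lambda = c / f = 3.0000e+08 / 8.6743e+09 = 0.03458 m

0.03458 m


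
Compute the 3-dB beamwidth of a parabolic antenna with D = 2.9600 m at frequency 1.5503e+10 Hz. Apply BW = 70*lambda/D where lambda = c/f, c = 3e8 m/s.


lambda = c / f = 3.0000e+08 / 1.5503e+10 = 0.01935109 m
BW = 70 * 0.01935109 / 2.9600 = 0.4576 deg

0.4576 deg


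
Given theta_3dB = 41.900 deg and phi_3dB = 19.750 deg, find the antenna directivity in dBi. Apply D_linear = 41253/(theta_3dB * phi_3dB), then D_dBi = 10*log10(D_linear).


D_linear = 41253 / (41.900 * 19.750) = 49.85106
D_dBi = 10 * log10(49.85106) = 16.98 dBi

16.98 dBi


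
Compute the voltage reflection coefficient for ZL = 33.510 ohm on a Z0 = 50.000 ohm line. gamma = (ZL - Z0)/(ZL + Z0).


gamma = (33.510 - 50.000) / (33.510 + 50.000) = -0.1975

-0.1975


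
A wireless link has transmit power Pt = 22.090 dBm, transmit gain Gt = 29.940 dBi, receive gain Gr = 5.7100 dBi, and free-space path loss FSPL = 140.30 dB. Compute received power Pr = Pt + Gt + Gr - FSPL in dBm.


Pr = 22.090 + 29.940 + 5.7100 - 140.30 = -82.56 dBm

-82.56 dBm


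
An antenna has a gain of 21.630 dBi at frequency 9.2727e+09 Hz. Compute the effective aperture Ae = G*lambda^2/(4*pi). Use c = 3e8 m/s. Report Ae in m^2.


lambda = c / f = 3.0000e+08 / 9.2727e+09 = 0.03235304 m
G_linear = 10^(21.630/10) = 145.5459
Ae = G_linear * lambda^2 / (4*pi) = 145.5459 * 0.03235304^2 / (4*pi) = 0.01212 m^2

0.01212 m^2


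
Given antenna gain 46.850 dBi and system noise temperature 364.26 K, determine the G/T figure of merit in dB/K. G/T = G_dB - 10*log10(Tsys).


G/T = 46.850 - 10*log10(364.26) = 46.850 - 25.61411 = 21.24 dB/K

21.24 dB/K


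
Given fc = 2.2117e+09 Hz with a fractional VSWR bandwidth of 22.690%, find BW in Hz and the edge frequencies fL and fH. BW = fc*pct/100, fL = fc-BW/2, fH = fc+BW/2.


BW = 2.2117e+09 * 22.690/100 = 5.018347e+08 Hz
fL = 2.2117e+09 - 5.018347e+08/2 = 1.961e+09 Hz
fH = 2.2117e+09 + 5.018347e+08/2 = 2.463e+09 Hz

BW=5.018e+08 Hz, fL=1.961e+09 Hz, fH=2.463e+09 Hz


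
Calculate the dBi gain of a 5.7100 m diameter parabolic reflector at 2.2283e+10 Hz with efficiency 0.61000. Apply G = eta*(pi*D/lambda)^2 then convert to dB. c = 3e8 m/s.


lambda = c / f = 3.0000e+08 / 2.2283e+10 = 0.01346318 m
G_linear = 0.61000 * (pi * 5.7100 / 0.01346318)^2 = 1.082945e+06
G_dBi = 10 * log10(1.082945e+06) = 60.35 dBi

60.35 dBi


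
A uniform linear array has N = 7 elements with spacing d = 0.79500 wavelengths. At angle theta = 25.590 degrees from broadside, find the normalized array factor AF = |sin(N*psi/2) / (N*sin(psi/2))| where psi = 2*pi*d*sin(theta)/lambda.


psi = 2*pi*0.79500*sin(25.590 deg) = 2.157539 rad
AF = |sin(7*2.157539/2) / (7*sin(2.157539/2))| = 0.1547

0.1547


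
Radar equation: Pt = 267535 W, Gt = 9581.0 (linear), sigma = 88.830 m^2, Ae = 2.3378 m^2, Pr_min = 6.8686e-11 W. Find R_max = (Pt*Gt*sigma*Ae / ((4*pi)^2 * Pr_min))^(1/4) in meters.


R^4 = 267535*9581.0*88.830*2.3378 / ((4*pi)^2 * 6.8686e-11) = 4.907615e+19
R_max = 4.907615e+19^0.25 = 83698 m

83698 m


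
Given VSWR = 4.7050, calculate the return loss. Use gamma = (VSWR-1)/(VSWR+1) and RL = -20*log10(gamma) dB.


gamma = (4.7050 - 1) / (4.7050 + 1) = 0.6494303
RL = -20 * log10(0.6494303) = 3.749 dB

3.749 dB


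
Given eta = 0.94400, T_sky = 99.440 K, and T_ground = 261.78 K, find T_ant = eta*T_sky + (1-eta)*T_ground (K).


T_ant = 0.94400 * 99.440 + (1 - 0.94400) * 261.78 = 108.5 K

108.5 K


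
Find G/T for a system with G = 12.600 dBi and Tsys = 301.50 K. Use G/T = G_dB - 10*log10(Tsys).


G/T = 12.600 - 10*log10(301.50) = 12.600 - 24.79287 = -12.19 dB/K

-12.19 dB/K


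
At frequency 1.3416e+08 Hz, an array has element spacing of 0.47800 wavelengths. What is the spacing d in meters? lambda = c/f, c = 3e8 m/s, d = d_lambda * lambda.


lambda = c / f = 3.0000e+08 / 1.3416e+08 = 2.236136 m
d = 0.47800 * 2.236136 = 1.069 m

1.069 m


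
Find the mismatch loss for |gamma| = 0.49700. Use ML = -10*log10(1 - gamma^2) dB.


ML = -10 * log10(1 - 0.49700^2) = -10 * log10(0.752991) = 1.232 dB

1.232 dB


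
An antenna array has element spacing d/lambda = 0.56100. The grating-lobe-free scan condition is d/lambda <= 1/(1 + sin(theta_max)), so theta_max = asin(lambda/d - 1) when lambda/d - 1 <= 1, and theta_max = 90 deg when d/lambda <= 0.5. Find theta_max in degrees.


lambda/d - 1 = 1/0.56100 - 1 = 0.7825312
theta_max = asin(0.7825312) = 51.49 deg

51.49 deg


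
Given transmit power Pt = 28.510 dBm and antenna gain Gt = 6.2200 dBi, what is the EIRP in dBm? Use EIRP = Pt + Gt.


EIRP = Pt + Gt = 28.510 + 6.2200 = 34.73 dBm

34.73 dBm


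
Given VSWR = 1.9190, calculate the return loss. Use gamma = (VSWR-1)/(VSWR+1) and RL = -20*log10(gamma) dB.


gamma = (1.9190 - 1) / (1.9190 + 1) = 0.3148338
RL = -20 * log10(0.3148338) = 10.04 dB

10.04 dB


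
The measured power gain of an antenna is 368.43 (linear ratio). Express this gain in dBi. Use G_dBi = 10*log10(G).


G_dBi = 10 * log10(368.43) = 25.66 dBi

25.66 dBi


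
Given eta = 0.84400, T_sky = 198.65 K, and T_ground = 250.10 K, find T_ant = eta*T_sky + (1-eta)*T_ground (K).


T_ant = 0.84400 * 198.65 + (1 - 0.84400) * 250.10 = 206.7 K

206.7 K


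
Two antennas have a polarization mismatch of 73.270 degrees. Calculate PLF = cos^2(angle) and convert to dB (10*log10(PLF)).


PLF_linear = cos^2(73.270 deg) = 0.08286453
PLF_dB = 10 * log10(0.08286453) = -10.82 dB

-10.82 dB


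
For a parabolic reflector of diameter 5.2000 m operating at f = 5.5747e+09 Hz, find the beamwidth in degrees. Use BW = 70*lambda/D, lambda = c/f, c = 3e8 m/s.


lambda = c / f = 3.0000e+08 / 5.5747e+09 = 0.05381456 m
BW = 70 * 0.05381456 / 5.2000 = 0.7244 deg

0.7244 deg


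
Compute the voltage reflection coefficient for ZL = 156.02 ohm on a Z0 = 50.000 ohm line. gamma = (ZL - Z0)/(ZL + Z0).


gamma = (156.02 - 50.000) / (156.02 + 50.000) = 0.5146

0.5146


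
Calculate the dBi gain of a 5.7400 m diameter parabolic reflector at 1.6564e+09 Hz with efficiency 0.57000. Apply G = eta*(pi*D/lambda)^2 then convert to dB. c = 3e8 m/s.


lambda = c / f = 3.0000e+08 / 1.6564e+09 = 0.1811157 m
G_linear = 0.57000 * (pi * 5.7400 / 0.1811157)^2 = 5650.491
G_dBi = 10 * log10(5650.491) = 37.52 dBi

37.52 dBi


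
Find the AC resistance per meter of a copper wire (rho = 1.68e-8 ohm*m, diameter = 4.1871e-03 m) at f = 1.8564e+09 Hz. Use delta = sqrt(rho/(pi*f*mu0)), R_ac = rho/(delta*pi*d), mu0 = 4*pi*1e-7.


delta = sqrt(1.68e-8 / (pi * 1.8564e+09 * 4*pi*1e-7)) = 1.514046e-06 m
R_ac = 1.68e-8 / (1.514046e-06 * pi * 4.1871e-03) = 0.8435 ohm/m

0.8435 ohm/m


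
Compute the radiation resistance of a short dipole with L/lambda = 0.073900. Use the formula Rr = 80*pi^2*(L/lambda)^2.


Rr = 80 * pi^2 * (0.073900)^2 = 80 * 9.869604 * 5.461210e-03 = 4.312 ohm

4.312 ohm


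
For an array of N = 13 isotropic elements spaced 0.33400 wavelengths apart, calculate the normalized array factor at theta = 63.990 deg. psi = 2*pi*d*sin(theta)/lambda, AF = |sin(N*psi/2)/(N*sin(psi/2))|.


psi = 2*pi*0.33400*sin(63.990 deg) = 1.886034 rad
AF = |sin(13*1.886034/2) / (13*sin(1.886034/2))| = 0.02874

0.02874


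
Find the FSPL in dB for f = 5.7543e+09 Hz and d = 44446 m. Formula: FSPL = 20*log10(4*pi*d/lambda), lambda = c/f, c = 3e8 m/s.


lambda = c / f = 3.0000e+08 / 5.7543e+09 = 0.05213493 m
FSPL = 20 * log10(4*pi*44446/0.05213493) = 140.6 dB

140.6 dB


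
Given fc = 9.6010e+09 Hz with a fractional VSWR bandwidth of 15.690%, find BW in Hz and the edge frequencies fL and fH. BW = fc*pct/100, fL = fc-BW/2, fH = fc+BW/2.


BW = 9.6010e+09 * 15.690/100 = 1.506397e+09 Hz
fL = 9.6010e+09 - 1.506397e+09/2 = 8.848e+09 Hz
fH = 9.6010e+09 + 1.506397e+09/2 = 1.035e+10 Hz

BW=1.506e+09 Hz, fL=8.848e+09 Hz, fH=1.035e+10 Hz


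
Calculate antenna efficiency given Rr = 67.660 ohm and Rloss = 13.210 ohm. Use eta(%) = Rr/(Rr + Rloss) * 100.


eta = 67.660 / (67.660 + 13.210) * 100 = 83.67%

83.67%


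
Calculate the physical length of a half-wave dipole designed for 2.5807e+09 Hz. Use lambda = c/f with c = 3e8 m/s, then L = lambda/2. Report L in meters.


lambda = c / f = 3.0000e+08 / 2.5807e+09 = 0.1162475 m
L = lambda / 2 = 0.1162475 / 2 = 0.05812 m

0.05812 m


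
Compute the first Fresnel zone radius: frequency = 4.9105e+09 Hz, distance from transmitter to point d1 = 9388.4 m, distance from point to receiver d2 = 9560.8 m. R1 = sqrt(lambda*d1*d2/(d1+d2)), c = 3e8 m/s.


lambda = c / f = 3.0000e+08 / 4.9105e+09 = 0.06109357 m
R1 = sqrt(0.06109357 * 9388.4 * 9560.8 / (9388.4 + 9560.8)) = 17.01 m

17.01 m


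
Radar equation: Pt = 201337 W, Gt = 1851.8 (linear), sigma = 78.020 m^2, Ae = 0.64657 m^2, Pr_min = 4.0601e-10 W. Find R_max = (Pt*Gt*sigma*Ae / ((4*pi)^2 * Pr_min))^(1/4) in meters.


R^4 = 201337*1851.8*78.020*0.64657 / ((4*pi)^2 * 4.0601e-10) = 2.933477e+17
R_max = 2.933477e+17^0.25 = 23273 m

23273 m


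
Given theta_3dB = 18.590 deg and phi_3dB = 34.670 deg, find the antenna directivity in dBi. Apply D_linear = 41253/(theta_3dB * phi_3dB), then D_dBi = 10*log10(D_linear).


D_linear = 41253 / (18.590 * 34.670) = 64.00624
D_dBi = 10 * log10(64.00624) = 18.06 dBi

18.06 dBi


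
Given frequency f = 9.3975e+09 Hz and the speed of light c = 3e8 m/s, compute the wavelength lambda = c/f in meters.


lambda = c / f = 3.0000e+08 / 9.3975e+09 = 0.03192 m

0.03192 m


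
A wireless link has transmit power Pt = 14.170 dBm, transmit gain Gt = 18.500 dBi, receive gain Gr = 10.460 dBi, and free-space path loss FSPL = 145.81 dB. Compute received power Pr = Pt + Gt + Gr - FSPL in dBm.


Pr = 14.170 + 18.500 + 10.460 - 145.81 = -102.68 dBm

-102.68 dBm


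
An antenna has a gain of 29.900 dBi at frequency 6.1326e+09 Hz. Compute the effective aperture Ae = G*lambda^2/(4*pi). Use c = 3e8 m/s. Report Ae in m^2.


lambda = c / f = 3.0000e+08 / 6.1326e+09 = 0.04891889 m
G_linear = 10^(29.900/10) = 977.2372
Ae = G_linear * lambda^2 / (4*pi) = 977.2372 * 0.04891889^2 / (4*pi) = 0.1861 m^2

0.1861 m^2


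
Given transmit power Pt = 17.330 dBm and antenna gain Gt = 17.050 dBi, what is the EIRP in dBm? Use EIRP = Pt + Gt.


EIRP = Pt + Gt = 17.330 + 17.050 = 34.38 dBm

34.38 dBm


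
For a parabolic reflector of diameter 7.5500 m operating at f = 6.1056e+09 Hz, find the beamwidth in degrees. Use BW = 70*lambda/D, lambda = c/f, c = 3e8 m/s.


lambda = c / f = 3.0000e+08 / 6.1056e+09 = 0.04913522 m
BW = 70 * 0.04913522 / 7.5500 = 0.4556 deg

0.4556 deg


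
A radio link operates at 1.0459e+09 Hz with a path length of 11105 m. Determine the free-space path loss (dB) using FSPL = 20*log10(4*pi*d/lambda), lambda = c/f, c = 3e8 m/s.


lambda = c / f = 3.0000e+08 / 1.0459e+09 = 0.2868343 m
FSPL = 20 * log10(4*pi*11105/0.2868343) = 113.7 dB

113.7 dB


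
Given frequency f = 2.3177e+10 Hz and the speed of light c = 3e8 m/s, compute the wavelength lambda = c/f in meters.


lambda = c / f = 3.0000e+08 / 2.3177e+10 = 0.01294 m

0.01294 m


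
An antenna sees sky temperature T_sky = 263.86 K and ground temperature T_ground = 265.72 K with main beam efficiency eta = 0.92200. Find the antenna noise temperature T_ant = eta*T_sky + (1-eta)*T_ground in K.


T_ant = 0.92200 * 263.86 + (1 - 0.92200) * 265.72 = 264.0 K

264.0 K


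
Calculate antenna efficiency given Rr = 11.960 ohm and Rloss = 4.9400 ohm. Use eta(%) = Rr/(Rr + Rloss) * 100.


eta = 11.960 / (11.960 + 4.9400) * 100 = 70.77%

70.77%


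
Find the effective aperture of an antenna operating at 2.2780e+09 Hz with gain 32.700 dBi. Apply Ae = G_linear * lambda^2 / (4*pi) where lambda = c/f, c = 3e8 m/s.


lambda = c / f = 3.0000e+08 / 2.2780e+09 = 0.1316945 m
G_linear = 10^(32.700/10) = 1862.087
Ae = G_linear * lambda^2 / (4*pi) = 1862.087 * 0.1316945^2 / (4*pi) = 2.570 m^2

2.570 m^2


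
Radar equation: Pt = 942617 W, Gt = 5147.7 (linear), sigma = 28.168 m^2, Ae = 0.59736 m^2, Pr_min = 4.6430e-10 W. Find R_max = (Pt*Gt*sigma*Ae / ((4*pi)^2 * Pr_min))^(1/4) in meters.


R^4 = 942617*5147.7*28.168*0.59736 / ((4*pi)^2 * 4.6430e-10) = 1.113582e+18
R_max = 1.113582e+18^0.25 = 32485 m

32485 m


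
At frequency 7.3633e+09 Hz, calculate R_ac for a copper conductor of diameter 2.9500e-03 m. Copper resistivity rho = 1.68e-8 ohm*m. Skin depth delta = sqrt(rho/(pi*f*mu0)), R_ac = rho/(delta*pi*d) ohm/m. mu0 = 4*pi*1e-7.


delta = sqrt(1.68e-8 / (pi * 7.3633e+09 * 4*pi*1e-7)) = 7.602187e-07 m
R_ac = 1.68e-8 / (7.602187e-07 * pi * 2.9500e-03) = 2.385 ohm/m

2.385 ohm/m


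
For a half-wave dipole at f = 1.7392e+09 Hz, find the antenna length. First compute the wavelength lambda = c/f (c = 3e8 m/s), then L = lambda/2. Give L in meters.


lambda = c / f = 3.0000e+08 / 1.7392e+09 = 0.1724931 m
L = lambda / 2 = 0.1724931 / 2 = 0.08625 m

0.08625 m


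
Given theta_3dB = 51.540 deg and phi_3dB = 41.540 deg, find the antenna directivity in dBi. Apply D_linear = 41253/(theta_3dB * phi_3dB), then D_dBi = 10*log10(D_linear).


D_linear = 41253 / (51.540 * 41.540) = 19.26835
D_dBi = 10 * log10(19.26835) = 12.85 dBi

12.85 dBi


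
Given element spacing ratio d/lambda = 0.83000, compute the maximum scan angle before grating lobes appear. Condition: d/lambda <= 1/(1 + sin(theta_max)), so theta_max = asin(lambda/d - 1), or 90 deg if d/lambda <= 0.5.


lambda/d - 1 = 1/0.83000 - 1 = 0.2048193
theta_max = asin(0.2048193) = 11.82 deg

11.82 deg


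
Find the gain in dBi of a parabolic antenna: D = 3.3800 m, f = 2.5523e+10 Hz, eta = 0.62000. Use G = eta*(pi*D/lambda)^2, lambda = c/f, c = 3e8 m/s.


lambda = c / f = 3.0000e+08 / 2.5523e+10 = 0.01175410 m
G_linear = 0.62000 * (pi * 3.3800 / 0.01175410)^2 = 505994.8
G_dBi = 10 * log10(505994.8) = 57.04 dBi

57.04 dBi


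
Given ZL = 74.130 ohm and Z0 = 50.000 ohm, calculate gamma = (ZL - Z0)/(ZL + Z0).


gamma = (74.130 - 50.000) / (74.130 + 50.000) = 0.1944

0.1944


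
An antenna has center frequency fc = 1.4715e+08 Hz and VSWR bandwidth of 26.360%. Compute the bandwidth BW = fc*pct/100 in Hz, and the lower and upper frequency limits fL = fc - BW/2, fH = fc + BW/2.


BW = 1.4715e+08 * 26.360/100 = 3.878874e+07 Hz
fL = 1.4715e+08 - 3.878874e+07/2 = 1.278e+08 Hz
fH = 1.4715e+08 + 3.878874e+07/2 = 1.665e+08 Hz

BW=3.879e+07 Hz, fL=1.278e+08 Hz, fH=1.665e+08 Hz


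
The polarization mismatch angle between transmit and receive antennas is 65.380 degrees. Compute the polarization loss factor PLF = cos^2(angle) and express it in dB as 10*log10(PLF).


PLF_linear = cos^2(65.380 deg) = 0.1735540
PLF_dB = 10 * log10(0.1735540) = -7.606 dB

-7.606 dB


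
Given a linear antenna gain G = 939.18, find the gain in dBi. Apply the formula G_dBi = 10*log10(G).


G_dBi = 10 * log10(939.18) = 29.73 dBi

29.73 dBi


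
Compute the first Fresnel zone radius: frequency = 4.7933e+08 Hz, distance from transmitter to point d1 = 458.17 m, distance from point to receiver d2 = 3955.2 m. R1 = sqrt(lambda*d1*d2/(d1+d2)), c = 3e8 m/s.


lambda = c / f = 3.0000e+08 / 4.7933e+08 = 0.6258736 m
R1 = sqrt(0.6258736 * 458.17 * 3955.2 / (458.17 + 3955.2)) = 16.03 m

16.03 m


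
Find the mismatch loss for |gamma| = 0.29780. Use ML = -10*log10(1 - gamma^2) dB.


ML = -10 * log10(1 - 0.29780^2) = -10 * log10(0.91131516) = 0.4033 dB

0.4033 dB


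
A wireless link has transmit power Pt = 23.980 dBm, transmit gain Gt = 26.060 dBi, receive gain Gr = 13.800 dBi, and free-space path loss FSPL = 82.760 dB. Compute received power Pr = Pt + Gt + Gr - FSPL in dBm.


Pr = 23.980 + 26.060 + 13.800 - 82.760 = -18.92 dBm

-18.92 dBm


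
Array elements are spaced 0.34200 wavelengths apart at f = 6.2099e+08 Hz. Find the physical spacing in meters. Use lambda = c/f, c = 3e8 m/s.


lambda = c / f = 3.0000e+08 / 6.2099e+08 = 0.4830996 m
d = 0.34200 * 0.4830996 = 0.1652 m

0.1652 m


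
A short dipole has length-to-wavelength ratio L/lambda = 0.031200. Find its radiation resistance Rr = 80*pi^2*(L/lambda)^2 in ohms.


Rr = 80 * pi^2 * (0.031200)^2 = 80 * 9.869604 * 9.734400e-04 = 0.7686 ohm

0.7686 ohm


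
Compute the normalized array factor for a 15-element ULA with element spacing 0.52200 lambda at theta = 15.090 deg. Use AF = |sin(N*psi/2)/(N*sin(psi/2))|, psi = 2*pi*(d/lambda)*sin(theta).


psi = 2*pi*0.52200*sin(15.090 deg) = 0.8538559 rad
AF = |sin(15*0.8538559/2) / (15*sin(0.8538559/2))| = 0.01939

0.01939


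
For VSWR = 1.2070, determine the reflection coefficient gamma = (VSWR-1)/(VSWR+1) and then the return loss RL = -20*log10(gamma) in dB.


gamma = (1.2070 - 1) / (1.2070 + 1) = 0.09379248
RL = -20 * log10(0.09379248) = 20.56 dB

20.56 dB


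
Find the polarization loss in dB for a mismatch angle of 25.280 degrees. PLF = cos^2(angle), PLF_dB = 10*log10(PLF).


PLF_linear = cos^2(25.280 deg) = 0.8176349
PLF_dB = 10 * log10(0.8176349) = -0.8744 dB

-0.8744 dB


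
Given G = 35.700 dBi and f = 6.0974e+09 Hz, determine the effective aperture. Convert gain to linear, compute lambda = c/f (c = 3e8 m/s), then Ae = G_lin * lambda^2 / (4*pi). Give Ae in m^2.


lambda = c / f = 3.0000e+08 / 6.0974e+09 = 0.04920130 m
G_linear = 10^(35.700/10) = 3715.352
Ae = G_linear * lambda^2 / (4*pi) = 3715.352 * 0.04920130^2 / (4*pi) = 0.7157 m^2

0.7157 m^2


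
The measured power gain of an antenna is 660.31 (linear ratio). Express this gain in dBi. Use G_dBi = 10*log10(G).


G_dBi = 10 * log10(660.31) = 28.20 dBi

28.20 dBi


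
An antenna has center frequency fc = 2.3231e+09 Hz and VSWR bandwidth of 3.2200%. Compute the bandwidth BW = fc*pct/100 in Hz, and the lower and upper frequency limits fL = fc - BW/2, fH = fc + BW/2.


BW = 2.3231e+09 * 3.2200/100 = 7.480382e+07 Hz
fL = 2.3231e+09 - 7.480382e+07/2 = 2.286e+09 Hz
fH = 2.3231e+09 + 7.480382e+07/2 = 2.361e+09 Hz

BW=7.480e+07 Hz, fL=2.286e+09 Hz, fH=2.361e+09 Hz


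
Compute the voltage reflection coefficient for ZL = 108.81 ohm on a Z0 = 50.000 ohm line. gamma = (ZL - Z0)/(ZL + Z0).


gamma = (108.81 - 50.000) / (108.81 + 50.000) = 0.3703

0.3703


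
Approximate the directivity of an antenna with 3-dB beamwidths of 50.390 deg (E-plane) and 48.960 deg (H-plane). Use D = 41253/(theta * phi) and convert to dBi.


D_linear = 41253 / (50.390 * 48.960) = 16.72129
D_dBi = 10 * log10(16.72129) = 12.23 dBi

12.23 dBi


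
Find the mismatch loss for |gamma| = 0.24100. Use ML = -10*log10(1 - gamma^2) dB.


ML = -10 * log10(1 - 0.24100^2) = -10 * log10(0.941919) = 0.2599 dB

0.2599 dB


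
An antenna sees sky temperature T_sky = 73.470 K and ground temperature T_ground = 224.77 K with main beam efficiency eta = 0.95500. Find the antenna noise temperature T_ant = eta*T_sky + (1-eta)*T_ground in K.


T_ant = 0.95500 * 73.470 + (1 - 0.95500) * 224.77 = 80.28 K

80.28 K


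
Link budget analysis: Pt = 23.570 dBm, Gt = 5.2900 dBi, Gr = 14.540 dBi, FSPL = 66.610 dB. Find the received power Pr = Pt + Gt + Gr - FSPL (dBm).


Pr = 23.570 + 5.2900 + 14.540 - 66.610 = -23.21 dBm

-23.21 dBm


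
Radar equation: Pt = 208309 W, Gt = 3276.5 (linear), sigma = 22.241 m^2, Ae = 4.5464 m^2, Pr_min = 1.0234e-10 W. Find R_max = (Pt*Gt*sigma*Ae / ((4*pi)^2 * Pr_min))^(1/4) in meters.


R^4 = 208309*3276.5*22.241*4.5464 / ((4*pi)^2 * 1.0234e-10) = 4.270464e+18
R_max = 4.270464e+18^0.25 = 45459 m

45459 m


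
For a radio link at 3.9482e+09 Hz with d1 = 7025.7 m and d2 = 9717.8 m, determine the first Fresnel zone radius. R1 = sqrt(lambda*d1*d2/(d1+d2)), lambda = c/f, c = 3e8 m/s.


lambda = c / f = 3.0000e+08 / 3.9482e+09 = 0.07598399 m
R1 = sqrt(0.07598399 * 7025.7 * 9717.8 / (7025.7 + 9717.8)) = 17.60 m

17.60 m


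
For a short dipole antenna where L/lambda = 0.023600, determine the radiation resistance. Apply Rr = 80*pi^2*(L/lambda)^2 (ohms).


Rr = 80 * pi^2 * (0.023600)^2 = 80 * 9.869604 * 5.569600e-04 = 0.4398 ohm

0.4398 ohm


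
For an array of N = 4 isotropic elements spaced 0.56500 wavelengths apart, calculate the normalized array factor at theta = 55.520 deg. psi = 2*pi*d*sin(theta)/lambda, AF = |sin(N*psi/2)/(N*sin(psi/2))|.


psi = 2*pi*0.56500*sin(55.520 deg) = 2.926349 rad
AF = |sin(4*2.926349/2) / (4*sin(2.926349/2))| = 0.1049

0.1049


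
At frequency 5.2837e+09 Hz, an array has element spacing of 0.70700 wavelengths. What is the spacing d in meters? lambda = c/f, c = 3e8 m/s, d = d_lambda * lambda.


lambda = c / f = 3.0000e+08 / 5.2837e+09 = 0.05677839 m
d = 0.70700 * 0.05677839 = 0.04014 m

0.04014 m


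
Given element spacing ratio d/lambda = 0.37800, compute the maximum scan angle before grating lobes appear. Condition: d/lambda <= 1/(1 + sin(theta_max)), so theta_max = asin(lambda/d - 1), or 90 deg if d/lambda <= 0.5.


lambda/d - 1 = 1/0.37800 - 1 = 1.645503 >= 1
d/lambda <= 0.5, so the array can scan to endfire without grating lobes: theta_max = 90 deg

90 deg


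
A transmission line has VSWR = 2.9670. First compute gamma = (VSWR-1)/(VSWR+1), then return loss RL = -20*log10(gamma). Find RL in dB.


gamma = (2.9670 - 1) / (2.9670 + 1) = 0.4958407
RL = -20 * log10(0.4958407) = 6.093 dB

6.093 dB


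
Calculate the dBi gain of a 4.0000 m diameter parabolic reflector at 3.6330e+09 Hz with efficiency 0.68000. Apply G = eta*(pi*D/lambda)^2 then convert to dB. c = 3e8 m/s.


lambda = c / f = 3.0000e+08 / 3.6330e+09 = 0.08257638 m
G_linear = 0.68000 * (pi * 4.0000 / 0.08257638)^2 = 15747.69
G_dBi = 10 * log10(15747.69) = 41.97 dBi

41.97 dBi


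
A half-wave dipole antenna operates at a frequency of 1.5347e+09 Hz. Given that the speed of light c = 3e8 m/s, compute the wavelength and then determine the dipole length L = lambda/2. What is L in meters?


lambda = c / f = 3.0000e+08 / 1.5347e+09 = 0.1954779 m
L = lambda / 2 = 0.1954779 / 2 = 0.09774 m

0.09774 m


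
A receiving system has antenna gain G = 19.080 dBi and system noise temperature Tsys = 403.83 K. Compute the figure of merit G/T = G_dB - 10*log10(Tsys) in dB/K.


G/T = 19.080 - 10*log10(403.83) = 19.080 - 26.06199 = -6.982 dB/K

-6.982 dB/K


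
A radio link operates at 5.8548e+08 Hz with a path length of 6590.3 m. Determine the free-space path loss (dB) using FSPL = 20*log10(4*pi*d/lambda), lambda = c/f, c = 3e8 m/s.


lambda = c / f = 3.0000e+08 / 5.8548e+08 = 0.5124001 m
FSPL = 20 * log10(4*pi*6590.3/0.5124001) = 104.2 dB

104.2 dB


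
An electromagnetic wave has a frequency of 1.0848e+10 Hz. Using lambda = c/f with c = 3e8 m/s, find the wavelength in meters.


lambda = c / f = 3.0000e+08 / 1.0848e+10 = 0.02765 m

0.02765 m


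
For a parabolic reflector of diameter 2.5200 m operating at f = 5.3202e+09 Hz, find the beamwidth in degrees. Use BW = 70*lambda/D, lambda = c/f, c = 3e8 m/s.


lambda = c / f = 3.0000e+08 / 5.3202e+09 = 0.05638886 m
BW = 70 * 0.05638886 / 2.5200 = 1.566 deg

1.566 deg


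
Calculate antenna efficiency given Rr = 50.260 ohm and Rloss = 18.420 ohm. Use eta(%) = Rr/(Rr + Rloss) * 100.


eta = 50.260 / (50.260 + 18.420) * 100 = 73.18%

73.18%


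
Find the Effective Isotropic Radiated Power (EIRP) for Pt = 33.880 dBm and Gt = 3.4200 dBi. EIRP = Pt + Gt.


EIRP = Pt + Gt = 33.880 + 3.4200 = 37.30 dBm

37.30 dBm


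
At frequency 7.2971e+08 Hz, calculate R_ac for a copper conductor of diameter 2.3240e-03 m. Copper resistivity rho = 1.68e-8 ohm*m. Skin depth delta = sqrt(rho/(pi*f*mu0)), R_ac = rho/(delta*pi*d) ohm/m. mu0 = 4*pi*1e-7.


delta = sqrt(1.68e-8 / (pi * 7.2971e+08 * 4*pi*1e-7)) = 2.414903e-06 m
R_ac = 1.68e-8 / (2.414903e-06 * pi * 2.3240e-03) = 0.9528 ohm/m

0.9528 ohm/m


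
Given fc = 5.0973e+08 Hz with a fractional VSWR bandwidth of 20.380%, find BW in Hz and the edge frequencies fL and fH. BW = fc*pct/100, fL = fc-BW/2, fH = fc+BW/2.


BW = 5.0973e+08 * 20.380/100 = 1.038830e+08 Hz
fL = 5.0973e+08 - 1.038830e+08/2 = 4.578e+08 Hz
fH = 5.0973e+08 + 1.038830e+08/2 = 5.617e+08 Hz

BW=1.039e+08 Hz, fL=4.578e+08 Hz, fH=5.617e+08 Hz


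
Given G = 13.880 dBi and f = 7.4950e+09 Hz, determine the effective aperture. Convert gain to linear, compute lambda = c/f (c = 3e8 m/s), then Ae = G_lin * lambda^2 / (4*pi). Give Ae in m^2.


lambda = c / f = 3.0000e+08 / 7.4950e+09 = 0.04002668 m
G_linear = 10^(13.880/10) = 24.43431
Ae = G_linear * lambda^2 / (4*pi) = 24.43431 * 0.04002668^2 / (4*pi) = 3.115e-03 m^2

3.115e-03 m^2


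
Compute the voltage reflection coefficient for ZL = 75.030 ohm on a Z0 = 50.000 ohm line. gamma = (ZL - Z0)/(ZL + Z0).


gamma = (75.030 - 50.000) / (75.030 + 50.000) = 0.2002

0.2002


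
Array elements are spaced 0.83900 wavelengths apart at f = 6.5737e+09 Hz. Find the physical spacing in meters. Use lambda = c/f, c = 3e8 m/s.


lambda = c / f = 3.0000e+08 / 6.5737e+09 = 0.04563640 m
d = 0.83900 * 0.04563640 = 0.03829 m

0.03829 m


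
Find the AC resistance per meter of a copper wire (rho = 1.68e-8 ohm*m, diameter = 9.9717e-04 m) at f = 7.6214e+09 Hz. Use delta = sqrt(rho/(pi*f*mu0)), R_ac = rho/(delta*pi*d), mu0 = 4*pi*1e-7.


delta = sqrt(1.68e-8 / (pi * 7.6214e+09 * 4*pi*1e-7)) = 7.472353e-07 m
R_ac = 1.68e-8 / (7.472353e-07 * pi * 9.9717e-04) = 7.177 ohm/m

7.177 ohm/m


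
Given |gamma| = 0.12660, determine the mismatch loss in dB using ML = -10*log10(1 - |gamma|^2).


ML = -10 * log10(1 - 0.12660^2) = -10 * log10(0.98397244) = 0.07017 dB

0.07017 dB


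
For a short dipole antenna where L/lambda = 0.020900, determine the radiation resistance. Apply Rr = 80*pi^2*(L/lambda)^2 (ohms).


Rr = 80 * pi^2 * (0.020900)^2 = 80 * 9.869604 * 4.368100e-04 = 0.3449 ohm

0.3449 ohm


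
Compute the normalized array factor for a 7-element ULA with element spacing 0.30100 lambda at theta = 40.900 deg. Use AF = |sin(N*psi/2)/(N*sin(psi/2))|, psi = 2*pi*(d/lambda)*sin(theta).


psi = 2*pi*0.30100*sin(40.900 deg) = 1.238271 rad
AF = |sin(7*1.238271/2) / (7*sin(1.238271/2))| = 0.2287

0.2287


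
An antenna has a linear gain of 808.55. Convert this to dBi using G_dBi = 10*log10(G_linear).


G_dBi = 10 * log10(808.55) = 29.08 dBi

29.08 dBi


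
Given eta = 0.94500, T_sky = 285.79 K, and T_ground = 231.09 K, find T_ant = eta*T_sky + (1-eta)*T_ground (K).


T_ant = 0.94500 * 285.79 + (1 - 0.94500) * 231.09 = 282.8 K

282.8 K


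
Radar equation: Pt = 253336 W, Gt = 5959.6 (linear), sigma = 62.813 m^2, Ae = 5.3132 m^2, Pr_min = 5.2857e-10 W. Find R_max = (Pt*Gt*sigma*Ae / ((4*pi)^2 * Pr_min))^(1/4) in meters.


R^4 = 253336*5959.6*62.813*5.3132 / ((4*pi)^2 * 5.2857e-10) = 6.036671e+18
R_max = 6.036671e+18^0.25 = 49568 m

49568 m


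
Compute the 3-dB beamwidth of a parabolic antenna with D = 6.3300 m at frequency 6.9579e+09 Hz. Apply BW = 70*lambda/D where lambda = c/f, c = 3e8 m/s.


lambda = c / f = 3.0000e+08 / 6.9579e+09 = 0.04311646 m
BW = 70 * 0.04311646 / 6.3300 = 0.4768 deg

0.4768 deg


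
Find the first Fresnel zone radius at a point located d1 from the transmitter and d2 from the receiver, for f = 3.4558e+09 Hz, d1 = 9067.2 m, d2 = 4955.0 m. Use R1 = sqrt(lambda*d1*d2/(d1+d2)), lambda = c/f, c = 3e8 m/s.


lambda = c / f = 3.0000e+08 / 3.4558e+09 = 0.08681058 m
R1 = sqrt(0.08681058 * 9067.2 * 4955.0 / (9067.2 + 4955.0)) = 16.68 m

16.68 m


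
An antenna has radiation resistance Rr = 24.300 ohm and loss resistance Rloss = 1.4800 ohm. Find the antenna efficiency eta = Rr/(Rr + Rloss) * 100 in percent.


eta = 24.300 / (24.300 + 1.4800) * 100 = 94.26%

94.26%


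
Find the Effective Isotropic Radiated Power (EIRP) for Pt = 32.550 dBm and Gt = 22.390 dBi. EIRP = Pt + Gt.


EIRP = Pt + Gt = 32.550 + 22.390 = 54.94 dBm

54.94 dBm


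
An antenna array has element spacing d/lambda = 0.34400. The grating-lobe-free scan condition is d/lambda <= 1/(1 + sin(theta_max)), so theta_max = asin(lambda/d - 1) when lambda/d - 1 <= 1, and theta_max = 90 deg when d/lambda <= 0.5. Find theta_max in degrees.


lambda/d - 1 = 1/0.34400 - 1 = 1.906977 >= 1
d/lambda <= 0.5, so the array can scan to endfire without grating lobes: theta_max = 90 deg

90 deg


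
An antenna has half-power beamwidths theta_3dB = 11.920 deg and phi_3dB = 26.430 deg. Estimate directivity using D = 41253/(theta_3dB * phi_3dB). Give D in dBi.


D_linear = 41253 / (11.920 * 26.430) = 130.9429
D_dBi = 10 * log10(130.9429) = 21.17 dBi

21.17 dBi


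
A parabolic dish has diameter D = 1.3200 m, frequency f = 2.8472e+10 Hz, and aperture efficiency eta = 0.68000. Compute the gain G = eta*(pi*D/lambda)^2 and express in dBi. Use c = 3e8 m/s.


lambda = c / f = 3.0000e+08 / 2.8472e+10 = 0.01053667 m
G_linear = 0.68000 * (pi * 1.3200 / 0.01053667)^2 = 105329.4
G_dBi = 10 * log10(105329.4) = 50.23 dBi

50.23 dBi


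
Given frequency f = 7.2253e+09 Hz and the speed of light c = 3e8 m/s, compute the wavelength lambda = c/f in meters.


lambda = c / f = 3.0000e+08 / 7.2253e+09 = 0.04152 m

0.04152 m


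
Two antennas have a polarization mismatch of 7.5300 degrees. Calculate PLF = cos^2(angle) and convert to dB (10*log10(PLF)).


PLF_linear = cos^2(7.5300 deg) = 0.9828271
PLF_dB = 10 * log10(0.9828271) = -0.07523 dB

-0.07523 dB


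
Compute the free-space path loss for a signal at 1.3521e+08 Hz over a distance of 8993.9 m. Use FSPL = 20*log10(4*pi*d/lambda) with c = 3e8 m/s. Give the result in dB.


lambda = c / f = 3.0000e+08 / 1.3521e+08 = 2.218771 m
FSPL = 20 * log10(4*pi*8993.9/2.218771) = 94.14 dB

94.14 dB


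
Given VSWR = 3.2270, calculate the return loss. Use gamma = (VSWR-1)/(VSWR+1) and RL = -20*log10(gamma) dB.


gamma = (3.2270 - 1) / (3.2270 + 1) = 0.5268512
RL = -20 * log10(0.5268512) = 5.566 dB

5.566 dB


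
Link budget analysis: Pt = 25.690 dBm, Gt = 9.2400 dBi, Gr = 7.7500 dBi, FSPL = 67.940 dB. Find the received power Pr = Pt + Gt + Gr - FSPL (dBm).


Pr = 25.690 + 9.2400 + 7.7500 - 67.940 = -25.26 dBm

-25.26 dBm


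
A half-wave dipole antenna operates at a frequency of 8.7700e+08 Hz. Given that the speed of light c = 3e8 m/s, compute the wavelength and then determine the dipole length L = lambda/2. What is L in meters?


lambda = c / f = 3.0000e+08 / 8.7700e+08 = 0.3420753 m
L = lambda / 2 = 0.3420753 / 2 = 0.1710 m

0.1710 m


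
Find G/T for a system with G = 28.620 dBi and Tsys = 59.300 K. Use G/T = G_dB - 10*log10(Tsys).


G/T = 28.620 - 10*log10(59.300) = 28.620 - 17.73055 = 10.89 dB/K

10.89 dB/K


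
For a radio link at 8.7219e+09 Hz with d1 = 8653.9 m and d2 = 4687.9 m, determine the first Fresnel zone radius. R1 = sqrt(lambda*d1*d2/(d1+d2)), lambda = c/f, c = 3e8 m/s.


lambda = c / f = 3.0000e+08 / 8.7219e+09 = 0.03439618 m
R1 = sqrt(0.03439618 * 8653.9 * 4687.9 / (8653.9 + 4687.9)) = 10.23 m

10.23 m


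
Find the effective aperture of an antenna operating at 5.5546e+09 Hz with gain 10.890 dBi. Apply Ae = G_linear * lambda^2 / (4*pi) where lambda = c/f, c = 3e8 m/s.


lambda = c / f = 3.0000e+08 / 5.5546e+09 = 0.05400929 m
G_linear = 10^(10.890/10) = 12.27439
Ae = G_linear * lambda^2 / (4*pi) = 12.27439 * 0.05400929^2 / (4*pi) = 2.849e-03 m^2

2.849e-03 m^2


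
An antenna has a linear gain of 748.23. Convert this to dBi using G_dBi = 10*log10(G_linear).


G_dBi = 10 * log10(748.23) = 28.74 dBi

28.74 dBi


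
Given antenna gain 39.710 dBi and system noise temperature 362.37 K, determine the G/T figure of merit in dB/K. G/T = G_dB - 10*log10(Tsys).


G/T = 39.710 - 10*log10(362.37) = 39.710 - 25.59152 = 14.12 dB/K

14.12 dB/K


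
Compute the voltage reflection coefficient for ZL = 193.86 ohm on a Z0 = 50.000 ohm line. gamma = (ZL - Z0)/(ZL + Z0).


gamma = (193.86 - 50.000) / (193.86 + 50.000) = 0.5899

0.5899


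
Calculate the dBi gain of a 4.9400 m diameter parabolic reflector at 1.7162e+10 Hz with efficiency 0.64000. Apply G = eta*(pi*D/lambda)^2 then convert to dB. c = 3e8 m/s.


lambda = c / f = 3.0000e+08 / 1.7162e+10 = 0.01748048 m
G_linear = 0.64000 * (pi * 4.9400 / 0.01748048)^2 = 504460.2
G_dBi = 10 * log10(504460.2) = 57.03 dBi

57.03 dBi


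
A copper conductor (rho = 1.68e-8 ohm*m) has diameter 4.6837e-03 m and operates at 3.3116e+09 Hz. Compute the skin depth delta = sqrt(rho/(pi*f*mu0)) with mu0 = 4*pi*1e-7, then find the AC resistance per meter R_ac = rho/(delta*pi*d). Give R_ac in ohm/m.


delta = sqrt(1.68e-8 / (pi * 3.3116e+09 * 4*pi*1e-7)) = 1.133590e-06 m
R_ac = 1.68e-8 / (1.133590e-06 * pi * 4.6837e-03) = 1.007 ohm/m

1.007 ohm/m


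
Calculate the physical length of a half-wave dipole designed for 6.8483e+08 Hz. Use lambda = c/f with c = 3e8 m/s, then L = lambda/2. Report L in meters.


lambda = c / f = 3.0000e+08 / 6.8483e+08 = 0.4380649 m
L = lambda / 2 = 0.4380649 / 2 = 0.2190 m

0.2190 m


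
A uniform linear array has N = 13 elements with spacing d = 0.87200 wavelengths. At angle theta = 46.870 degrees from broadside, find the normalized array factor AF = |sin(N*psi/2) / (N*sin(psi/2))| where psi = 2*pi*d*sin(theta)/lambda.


psi = 2*pi*0.87200*sin(46.870 deg) = 3.998553 rad
AF = |sin(13*3.998553/2) / (13*sin(3.998553/2))| = 0.06397

0.06397


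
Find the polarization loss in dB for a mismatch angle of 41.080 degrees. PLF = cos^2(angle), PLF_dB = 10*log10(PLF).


PLF_linear = cos^2(41.080 deg) = 0.5682036
PLF_dB = 10 * log10(0.5682036) = -2.455 dB

-2.455 dB


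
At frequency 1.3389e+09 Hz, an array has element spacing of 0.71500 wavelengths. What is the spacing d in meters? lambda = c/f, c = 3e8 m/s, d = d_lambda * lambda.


lambda = c / f = 3.0000e+08 / 1.3389e+09 = 0.2240645 m
d = 0.71500 * 0.2240645 = 0.1602 m

0.1602 m


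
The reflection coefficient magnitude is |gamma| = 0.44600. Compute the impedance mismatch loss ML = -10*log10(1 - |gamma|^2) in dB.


ML = -10 * log10(1 - 0.44600^2) = -10 * log10(0.801084) = 0.9632 dB

0.9632 dB


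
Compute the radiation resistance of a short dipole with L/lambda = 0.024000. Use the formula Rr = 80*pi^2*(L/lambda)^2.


Rr = 80 * pi^2 * (0.024000)^2 = 80 * 9.869604 * 5.760000e-04 = 0.4548 ohm

0.4548 ohm


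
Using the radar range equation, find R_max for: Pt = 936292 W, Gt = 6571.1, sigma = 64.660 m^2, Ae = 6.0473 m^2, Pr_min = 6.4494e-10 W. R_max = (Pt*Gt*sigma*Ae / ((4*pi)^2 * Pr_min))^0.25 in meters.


R^4 = 936292*6571.1*64.660*6.0473 / ((4*pi)^2 * 6.4494e-10) = 2.362150e+19
R_max = 2.362150e+19^0.25 = 69715 m

69715 m


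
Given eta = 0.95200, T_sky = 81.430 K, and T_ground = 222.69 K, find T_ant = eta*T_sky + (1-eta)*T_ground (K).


T_ant = 0.95200 * 81.430 + (1 - 0.95200) * 222.69 = 88.21 K

88.21 K


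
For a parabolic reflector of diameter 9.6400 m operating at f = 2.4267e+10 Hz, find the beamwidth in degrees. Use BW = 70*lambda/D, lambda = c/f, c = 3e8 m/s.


lambda = c / f = 3.0000e+08 / 2.4267e+10 = 0.01236247 m
BW = 70 * 0.01236247 / 9.6400 = 0.08977 deg

0.08977 deg


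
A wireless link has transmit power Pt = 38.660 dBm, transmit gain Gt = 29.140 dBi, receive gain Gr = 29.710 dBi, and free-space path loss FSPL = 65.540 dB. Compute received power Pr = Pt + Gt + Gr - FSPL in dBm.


Pr = 38.660 + 29.140 + 29.710 - 65.540 = 31.97 dBm

31.97 dBm


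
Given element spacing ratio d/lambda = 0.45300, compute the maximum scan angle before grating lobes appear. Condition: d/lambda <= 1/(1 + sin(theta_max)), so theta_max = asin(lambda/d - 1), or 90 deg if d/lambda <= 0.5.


lambda/d - 1 = 1/0.45300 - 1 = 1.207506 >= 1
d/lambda <= 0.5, so the array can scan to endfire without grating lobes: theta_max = 90 deg

90 deg


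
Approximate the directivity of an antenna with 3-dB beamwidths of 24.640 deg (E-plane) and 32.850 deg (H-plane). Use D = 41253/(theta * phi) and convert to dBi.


D_linear = 41253 / (24.640 * 32.850) = 50.96587
D_dBi = 10 * log10(50.96587) = 17.07 dBi

17.07 dBi


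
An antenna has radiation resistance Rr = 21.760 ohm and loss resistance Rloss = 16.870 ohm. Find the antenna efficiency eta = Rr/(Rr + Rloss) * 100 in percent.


eta = 21.760 / (21.760 + 16.870) * 100 = 56.33%

56.33%


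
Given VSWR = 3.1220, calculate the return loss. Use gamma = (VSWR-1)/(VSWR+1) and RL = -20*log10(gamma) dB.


gamma = (3.1220 - 1) / (3.1220 + 1) = 0.5147986
RL = -20 * log10(0.5147986) = 5.767 dB

5.767 dB


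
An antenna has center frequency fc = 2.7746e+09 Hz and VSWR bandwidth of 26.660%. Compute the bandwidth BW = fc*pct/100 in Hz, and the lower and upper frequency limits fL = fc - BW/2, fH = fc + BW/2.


BW = 2.7746e+09 * 26.660/100 = 7.397084e+08 Hz
fL = 2.7746e+09 - 7.397084e+08/2 = 2.405e+09 Hz
fH = 2.7746e+09 + 7.397084e+08/2 = 3.144e+09 Hz

BW=7.397e+08 Hz, fL=2.405e+09 Hz, fH=3.144e+09 Hz


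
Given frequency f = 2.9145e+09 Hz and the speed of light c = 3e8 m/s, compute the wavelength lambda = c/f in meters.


lambda = c / f = 3.0000e+08 / 2.9145e+09 = 0.1029 m

0.1029 m


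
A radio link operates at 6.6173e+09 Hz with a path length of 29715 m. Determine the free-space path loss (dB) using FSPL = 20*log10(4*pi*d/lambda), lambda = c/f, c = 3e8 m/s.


lambda = c / f = 3.0000e+08 / 6.6173e+09 = 0.04533571 m
FSPL = 20 * log10(4*pi*29715/0.04533571) = 138.3 dB

138.3 dB


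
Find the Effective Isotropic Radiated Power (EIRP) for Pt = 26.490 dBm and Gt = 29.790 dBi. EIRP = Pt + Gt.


EIRP = Pt + Gt = 26.490 + 29.790 = 56.28 dBm

56.28 dBm


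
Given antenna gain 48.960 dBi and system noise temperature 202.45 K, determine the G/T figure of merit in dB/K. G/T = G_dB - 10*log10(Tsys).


G/T = 48.960 - 10*log10(202.45) = 48.960 - 23.06318 = 25.90 dB/K

25.90 dB/K


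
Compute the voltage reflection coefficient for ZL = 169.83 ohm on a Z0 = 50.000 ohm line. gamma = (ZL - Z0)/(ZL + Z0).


gamma = (169.83 - 50.000) / (169.83 + 50.000) = 0.5451

0.5451


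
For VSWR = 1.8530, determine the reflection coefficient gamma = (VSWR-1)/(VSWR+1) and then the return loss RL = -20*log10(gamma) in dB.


gamma = (1.8530 - 1) / (1.8530 + 1) = 0.2989835
RL = -20 * log10(0.2989835) = 10.49 dB

10.49 dB


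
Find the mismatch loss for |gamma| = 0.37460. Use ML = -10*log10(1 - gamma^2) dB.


ML = -10 * log10(1 - 0.37460^2) = -10 * log10(0.85967484) = 0.6567 dB

0.6567 dB


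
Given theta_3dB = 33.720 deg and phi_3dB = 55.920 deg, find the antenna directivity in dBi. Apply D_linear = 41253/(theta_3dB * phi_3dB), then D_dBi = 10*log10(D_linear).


D_linear = 41253 / (33.720 * 55.920) = 21.87766
D_dBi = 10 * log10(21.87766) = 13.40 dBi

13.40 dBi


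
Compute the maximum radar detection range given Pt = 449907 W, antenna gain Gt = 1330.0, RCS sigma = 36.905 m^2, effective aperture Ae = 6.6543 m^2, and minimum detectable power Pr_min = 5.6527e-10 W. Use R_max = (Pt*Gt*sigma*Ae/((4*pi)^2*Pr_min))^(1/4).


R^4 = 449907*1330.0*36.905*6.6543 / ((4*pi)^2 * 5.6527e-10) = 1.646214e+18
R_max = 1.646214e+18^0.25 = 35820 m

35820 m


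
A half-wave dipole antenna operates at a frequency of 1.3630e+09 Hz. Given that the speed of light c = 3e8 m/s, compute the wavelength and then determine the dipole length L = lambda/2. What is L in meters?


lambda = c / f = 3.0000e+08 / 1.3630e+09 = 0.2201027 m
L = lambda / 2 = 0.2201027 / 2 = 0.1101 m

0.1101 m


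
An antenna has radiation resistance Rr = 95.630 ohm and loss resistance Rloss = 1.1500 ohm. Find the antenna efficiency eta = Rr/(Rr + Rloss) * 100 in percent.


eta = 95.630 / (95.630 + 1.1500) * 100 = 98.81%

98.81%
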